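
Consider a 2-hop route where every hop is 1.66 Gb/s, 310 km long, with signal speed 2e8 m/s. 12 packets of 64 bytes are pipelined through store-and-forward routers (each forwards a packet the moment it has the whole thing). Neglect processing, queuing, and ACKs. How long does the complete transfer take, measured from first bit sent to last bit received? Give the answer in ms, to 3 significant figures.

3.10 ms

Per-hop transmission t_tx = L/R = 512/1660000000 = 0.000308434 ms.
Per-hop propagation t_prop = 310000/200000000 = 1.55 ms.
Pipeline fill: first packet needs 2·t_tx to clear all hops; remaining 11 packets each add one t_tx.
Total = (2+12-1)·t_tx + 2·t_prop = 13·0.000308434 + 2·1.55 = 3.10 ms.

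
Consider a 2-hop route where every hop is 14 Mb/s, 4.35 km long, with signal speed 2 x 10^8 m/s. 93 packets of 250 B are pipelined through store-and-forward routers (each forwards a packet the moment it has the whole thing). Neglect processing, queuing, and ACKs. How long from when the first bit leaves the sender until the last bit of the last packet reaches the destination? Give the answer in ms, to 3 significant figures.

13.5 ms

Per-hop transmission t_tx = L/R = 2000/14000000 = 0.142857 ms.
Per-hop propagation t_prop = 4350/200000000 = 0.02175 ms.
Pipeline fill: first packet needs 2·t_tx to clear all hops; remaining 92 packets each add one t_tx.
Total = (2+93-1)·t_tx + 2·t_prop = 94·0.142857 + 2·0.02175 = 13.5 ms.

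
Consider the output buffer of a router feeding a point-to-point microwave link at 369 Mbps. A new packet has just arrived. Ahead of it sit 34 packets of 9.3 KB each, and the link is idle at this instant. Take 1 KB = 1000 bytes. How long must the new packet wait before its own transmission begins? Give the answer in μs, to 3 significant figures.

Each queued packet: L/R = 74400/369000000 = 201.626 μs.
34 queued → 6855.28 μs.
Queuing delay = 6860 μs.

6860 μs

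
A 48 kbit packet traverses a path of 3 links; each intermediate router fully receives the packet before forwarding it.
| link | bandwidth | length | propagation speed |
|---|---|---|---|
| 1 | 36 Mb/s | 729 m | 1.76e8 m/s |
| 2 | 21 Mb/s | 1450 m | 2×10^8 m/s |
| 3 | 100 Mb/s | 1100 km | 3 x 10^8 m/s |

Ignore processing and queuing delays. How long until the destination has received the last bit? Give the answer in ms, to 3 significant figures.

L = 48000 bits.
Transmission delays (L/R per hop): 1.33333, 2.28571, 0.48 ms; sum = 4.09905 ms.
Propagation delays (d/s per hop): 0.00414205, 0.00725, 3.66667 ms; sum = 3.67806 ms.
End-to-end = 7.78 ms.

7.78 ms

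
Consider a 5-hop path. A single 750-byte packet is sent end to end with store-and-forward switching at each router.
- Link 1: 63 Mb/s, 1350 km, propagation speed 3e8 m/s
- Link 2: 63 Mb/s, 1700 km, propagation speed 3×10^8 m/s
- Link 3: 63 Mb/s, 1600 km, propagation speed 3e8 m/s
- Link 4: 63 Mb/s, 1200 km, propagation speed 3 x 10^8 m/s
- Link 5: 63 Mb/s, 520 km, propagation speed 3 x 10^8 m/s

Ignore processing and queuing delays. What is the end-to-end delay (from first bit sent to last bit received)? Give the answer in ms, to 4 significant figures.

L = 750 × 8 = 6000 bits.
Transmission delay per hop = L/R = 6000/63000000 = 0.0952381 ms; 5 hops → 0.47619 ms.
Propagation delays (d/s per hop): 4.5, 5.66667, 5.33333, 4, 1.73333 ms; sum = 21.2333 ms.
End-to-end = 21.71 ms.

21.71 ms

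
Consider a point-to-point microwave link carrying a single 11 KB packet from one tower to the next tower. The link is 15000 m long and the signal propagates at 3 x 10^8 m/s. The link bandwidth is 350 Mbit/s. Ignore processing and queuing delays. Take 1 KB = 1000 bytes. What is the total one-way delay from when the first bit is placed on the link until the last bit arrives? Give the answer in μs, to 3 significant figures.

301 μs

L = 88000 bits.
Transmission delay = L/R = 88000 / 350000000 = 251.429 μs.
Propagation delay = d/s = 15000 m / 300000000 m/s = 50 μs.
Total = 301 μs.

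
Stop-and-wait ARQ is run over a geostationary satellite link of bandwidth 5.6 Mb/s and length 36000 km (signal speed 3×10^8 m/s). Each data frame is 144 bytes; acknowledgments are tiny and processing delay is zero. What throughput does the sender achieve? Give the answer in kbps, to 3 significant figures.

t_tx = L/R = 1152/5600000 = 0.000205714 s.
t_prop = 36000000/300000000 = 0.12 s; RTT = 0.24 s.
Cycle = t_tx + RTT = 0.240206 s.
Throughput = L / cycle = 1152 / 0.240206 = 4.80 kbps.

4.80 kbps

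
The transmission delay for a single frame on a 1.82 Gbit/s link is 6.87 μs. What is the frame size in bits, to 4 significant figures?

12500 bits

L = R × t_tx = 1820000000 b/s × 6.87e-06 s = 12503.4 bits.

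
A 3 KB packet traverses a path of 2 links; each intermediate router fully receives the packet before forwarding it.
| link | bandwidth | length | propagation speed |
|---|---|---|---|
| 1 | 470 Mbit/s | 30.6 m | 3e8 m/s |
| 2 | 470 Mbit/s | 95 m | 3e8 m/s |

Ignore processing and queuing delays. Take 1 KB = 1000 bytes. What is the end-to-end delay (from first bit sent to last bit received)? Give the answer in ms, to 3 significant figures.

0.103 ms

L = 24000 bits.
Transmission delay per hop = L/R = 24000/470000000 = 0.0510638 ms; 2 hops → 0.102128 ms.
Propagation delays (d/s per hop): 0.000102, 0.000316667 ms; sum = 0.000418667 ms.
End-to-end = 0.103 ms.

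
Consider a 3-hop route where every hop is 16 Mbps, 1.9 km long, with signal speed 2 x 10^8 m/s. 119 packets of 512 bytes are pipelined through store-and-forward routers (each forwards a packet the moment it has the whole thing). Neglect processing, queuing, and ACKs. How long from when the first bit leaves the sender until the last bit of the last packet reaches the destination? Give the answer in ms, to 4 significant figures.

31.00 ms

Per-hop transmission t_tx = L/R = 4096/16000000 = 0.256 ms.
Per-hop propagation t_prop = 1900/200000000 = 0.0095 ms.
Pipeline fill: first packet needs 3·t_tx to clear all hops; remaining 118 packets each add one t_tx.
Total = (3+119-1)·t_tx + 3·t_prop = 121·0.256 + 3·0.0095 = 31.00 ms.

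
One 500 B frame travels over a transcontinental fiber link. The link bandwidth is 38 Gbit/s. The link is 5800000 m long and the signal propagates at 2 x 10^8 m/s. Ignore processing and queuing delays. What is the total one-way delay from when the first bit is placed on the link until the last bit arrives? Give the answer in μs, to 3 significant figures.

29000 μs

L = 500 × 8 = 4000 bits.
Transmission delay = L/R = 4000 / 38000000000 = 0.105263 μs.
Propagation delay = d/s = 5800000 m / 200000000 m/s = 29000 μs.
Total = 29000 μs.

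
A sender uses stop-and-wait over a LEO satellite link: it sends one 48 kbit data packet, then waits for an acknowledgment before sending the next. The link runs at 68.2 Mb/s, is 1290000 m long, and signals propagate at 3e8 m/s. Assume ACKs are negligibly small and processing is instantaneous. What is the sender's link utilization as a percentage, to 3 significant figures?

t_tx = L/R = 48000/68200000 = 0.000703812 s.
t_prop = 1290000/300000000 = 0.0043 s; RTT = 0.0086 s.
Cycle = t_tx + RTT = 0.00930381 s.
Utilization = t_tx / cycle = 0.000703812/0.00930381 = 7.56 %.

7.56 %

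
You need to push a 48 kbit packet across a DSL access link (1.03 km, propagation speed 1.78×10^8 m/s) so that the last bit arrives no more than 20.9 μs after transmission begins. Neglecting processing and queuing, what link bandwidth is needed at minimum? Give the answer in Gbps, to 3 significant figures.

3.18 Gbps

Propagation delay = 1030 / 178000000 = 5.78652 μs.
Transmission budget = 20.9 − 5.78652 = 15.1135 μs.
R ≥ L / t_tx = 48000 bits / 1.51135e-05 s = 3.18 Gbps.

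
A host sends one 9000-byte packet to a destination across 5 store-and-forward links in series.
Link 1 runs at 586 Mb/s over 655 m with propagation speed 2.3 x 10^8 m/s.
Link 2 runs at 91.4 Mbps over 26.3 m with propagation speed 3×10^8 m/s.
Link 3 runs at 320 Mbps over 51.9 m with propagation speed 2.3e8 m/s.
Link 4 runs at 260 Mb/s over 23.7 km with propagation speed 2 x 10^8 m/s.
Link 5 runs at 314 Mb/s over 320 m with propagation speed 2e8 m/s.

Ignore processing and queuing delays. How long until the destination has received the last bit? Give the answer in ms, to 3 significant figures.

1.77 ms

L = 9000 × 8 = 72000 bits.
Transmission delays (L/R per hop): 0.122867, 0.787746, 0.225, 0.276923, 0.229299 ms; sum = 1.64184 ms.
Propagation delays (d/s per hop): 0.00284783, 8.76667e-05, 0.000225652, 0.1185, 0.0016 ms; sum = 0.123261 ms.
End-to-end = 1.77 ms.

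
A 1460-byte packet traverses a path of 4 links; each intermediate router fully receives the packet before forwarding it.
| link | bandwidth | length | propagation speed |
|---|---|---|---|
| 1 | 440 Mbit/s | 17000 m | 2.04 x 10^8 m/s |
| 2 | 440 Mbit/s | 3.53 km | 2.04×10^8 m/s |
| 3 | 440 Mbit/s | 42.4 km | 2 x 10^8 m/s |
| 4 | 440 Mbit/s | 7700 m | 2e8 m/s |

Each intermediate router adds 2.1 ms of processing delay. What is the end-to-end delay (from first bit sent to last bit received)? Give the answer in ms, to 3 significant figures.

L = 1460 × 8 = 11680 bits.
Transmission delay per hop = L/R = 11680/440000000 = 0.0265455 ms; 4 hops → 0.106182 ms.
Propagation delays (d/s per hop): 0.0833333, 0.0173039, 0.212, 0.0385 ms; sum = 0.351137 ms.
Processing at 3 router(s): 3 × 2.1 ms = 6.3 ms.
End-to-end = 6.76 ms.

6.76 ms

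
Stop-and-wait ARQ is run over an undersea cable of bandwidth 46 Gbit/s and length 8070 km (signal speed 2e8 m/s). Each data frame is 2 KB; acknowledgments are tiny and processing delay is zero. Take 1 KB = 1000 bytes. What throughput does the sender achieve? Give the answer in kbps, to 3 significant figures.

198 kbps

t_tx = L/R = 16000/46000000000 = 3.47826e-07 s.
t_prop = 8070000/200000000 = 0.04035 s; RTT = 0.0807 s.
Cycle = t_tx + RTT = 0.0807003 s.
Throughput = L / cycle = 16000 / 0.0807003 = 198 kbps.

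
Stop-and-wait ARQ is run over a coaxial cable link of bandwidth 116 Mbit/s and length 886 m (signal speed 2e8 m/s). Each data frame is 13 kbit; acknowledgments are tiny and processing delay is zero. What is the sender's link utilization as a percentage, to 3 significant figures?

92.7 %

t_tx = L/R = 13000/116000000 = 0.000112069 s.
t_prop = 886/200000000 = 4.43e-06 s; RTT = 8.86e-06 s.
Cycle = t_tx + RTT = 0.000120929 s.
Utilization = t_tx / cycle = 0.000112069/0.000120929 = 92.7 %.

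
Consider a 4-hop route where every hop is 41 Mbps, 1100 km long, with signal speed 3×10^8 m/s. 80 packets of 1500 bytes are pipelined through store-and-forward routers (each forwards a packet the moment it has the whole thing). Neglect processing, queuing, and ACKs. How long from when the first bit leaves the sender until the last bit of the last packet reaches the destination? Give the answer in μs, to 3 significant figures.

Per-hop transmission t_tx = L/R = 12000/41000000 = 292.683 μs.
Per-hop propagation t_prop = 1100000/300000000 = 3666.67 μs.
Pipeline fill: first packet needs 4·t_tx to clear all hops; remaining 79 packets each add one t_tx.
Total = (4+80-1)·t_tx + 4·t_prop = 83·292.683 + 4·3666.67 = 39000 μs.

39000 μs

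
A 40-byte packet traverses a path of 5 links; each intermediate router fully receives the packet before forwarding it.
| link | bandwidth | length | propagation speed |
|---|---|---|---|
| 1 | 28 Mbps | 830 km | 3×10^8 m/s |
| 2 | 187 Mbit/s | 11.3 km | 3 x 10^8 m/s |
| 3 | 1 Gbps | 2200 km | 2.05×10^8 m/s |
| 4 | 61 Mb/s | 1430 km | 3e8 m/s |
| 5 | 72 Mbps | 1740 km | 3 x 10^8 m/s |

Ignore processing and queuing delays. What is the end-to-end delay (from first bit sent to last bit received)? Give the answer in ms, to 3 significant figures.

L = 40 × 8 = 320 bits.
Transmission delays (L/R per hop): 0.0114286, 0.00171123, 0.00032, 0.0052459, 0.00444444 ms; sum = 0.0231501 ms.
Propagation delays (d/s per hop): 2.76667, 0.0376667, 10.7317, 4.76667, 5.8 ms; sum = 24.1027 ms.
End-to-end = 24.1 ms.

24.1 ms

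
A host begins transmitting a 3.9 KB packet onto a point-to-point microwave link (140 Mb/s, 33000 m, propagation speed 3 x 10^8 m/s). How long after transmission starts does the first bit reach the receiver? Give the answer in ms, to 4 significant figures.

First bit experiences only propagation delay: d/s = 33000/300000000 = 0.1100 ms.

0.1100 ms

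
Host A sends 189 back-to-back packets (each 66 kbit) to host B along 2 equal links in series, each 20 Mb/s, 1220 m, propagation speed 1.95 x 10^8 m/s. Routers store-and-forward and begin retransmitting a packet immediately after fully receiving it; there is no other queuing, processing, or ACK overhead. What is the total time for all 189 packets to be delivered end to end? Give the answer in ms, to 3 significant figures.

627 ms

Per-hop transmission t_tx = L/R = 66000/20000000 = 3.3 ms.
Per-hop propagation t_prop = 1220/195000000 = 0.00625641 ms.
Pipeline fill: first packet needs 2·t_tx to clear all hops; remaining 188 packets each add one t_tx.
Total = (2+189-1)·t_tx + 2·t_prop = 190·3.3 + 2·0.00625641 = 627 ms.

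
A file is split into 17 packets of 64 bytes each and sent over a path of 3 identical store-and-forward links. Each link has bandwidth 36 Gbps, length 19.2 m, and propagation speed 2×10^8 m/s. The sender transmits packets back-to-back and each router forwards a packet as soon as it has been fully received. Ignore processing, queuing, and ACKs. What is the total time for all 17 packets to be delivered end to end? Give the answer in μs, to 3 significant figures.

Per-hop transmission t_tx = L/R = 512/36000000000 = 0.0142222 μs.
Per-hop propagation t_prop = 19.2/200000000 = 0.096 μs.
Pipeline fill: first packet needs 3·t_tx to clear all hops; remaining 16 packets each add one t_tx.
Total = (3+17-1)·t_tx + 3·t_prop = 19·0.0142222 + 3·0.096 = 0.558 μs.

0.558 μs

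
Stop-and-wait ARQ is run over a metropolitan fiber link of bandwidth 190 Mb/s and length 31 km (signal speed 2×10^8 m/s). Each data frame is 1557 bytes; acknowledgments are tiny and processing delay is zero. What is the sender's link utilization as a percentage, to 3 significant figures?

17.5 %

t_tx = L/R = 12456/190000000 = 6.55579e-05 s.
t_prop = 31000/200000000 = 0.000155 s; RTT = 0.00031 s.
Cycle = t_tx + RTT = 0.000375558 s.
Utilization = t_tx / cycle = 6.55579e-05/0.000375558 = 17.5 %.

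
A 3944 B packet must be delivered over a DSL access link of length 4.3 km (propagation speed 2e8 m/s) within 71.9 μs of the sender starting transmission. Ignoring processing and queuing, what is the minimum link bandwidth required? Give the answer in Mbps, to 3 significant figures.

626 Mbps

L = 31552 bits.
Propagation delay = 4300 / 200000000 = 21.5 μs.
Transmission budget = 71.9 − 21.5 = 50.4 μs.
R ≥ L / t_tx = 31552 bits / 5.04e-05 s = 626 Mbps.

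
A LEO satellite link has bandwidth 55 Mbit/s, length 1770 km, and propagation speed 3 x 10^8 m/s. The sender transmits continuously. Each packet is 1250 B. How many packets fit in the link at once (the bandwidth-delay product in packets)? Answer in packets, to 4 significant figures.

32.45 packets

Propagation delay = 1770000 / 300000000 = 0.0059 s.
BDP = R × t_prop = 55000000 × 0.0059 = 324500 bits.
In packets of 10000 bits: 32.45 packets.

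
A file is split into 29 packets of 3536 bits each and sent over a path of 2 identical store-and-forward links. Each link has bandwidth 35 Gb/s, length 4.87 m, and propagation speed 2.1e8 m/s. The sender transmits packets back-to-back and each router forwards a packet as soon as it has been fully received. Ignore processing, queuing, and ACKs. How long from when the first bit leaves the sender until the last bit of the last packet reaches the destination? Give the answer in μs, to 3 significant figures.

Per-hop transmission t_tx = L/R = 3536/35000000000 = 0.101029 μs.
Per-hop propagation t_prop = 4.87/210000000 = 0.0231905 μs.
Pipeline fill: first packet needs 2·t_tx to clear all hops; remaining 28 packets each add one t_tx.
Total = (2+29-1)·t_tx + 2·t_prop = 30·0.101029 + 2·0.0231905 = 3.08 μs.

3.08 μs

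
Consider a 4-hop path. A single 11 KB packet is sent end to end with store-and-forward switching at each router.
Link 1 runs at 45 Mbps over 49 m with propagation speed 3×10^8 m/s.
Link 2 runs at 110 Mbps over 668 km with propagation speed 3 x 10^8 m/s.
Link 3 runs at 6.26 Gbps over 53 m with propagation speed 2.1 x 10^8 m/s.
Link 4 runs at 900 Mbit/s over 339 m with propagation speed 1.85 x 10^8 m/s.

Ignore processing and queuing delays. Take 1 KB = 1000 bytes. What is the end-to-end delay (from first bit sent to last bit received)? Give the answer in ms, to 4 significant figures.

5.096 ms

L = 88000 bits.
Transmission delays (L/R per hop): 1.95556, 0.8, 0.0140575, 0.0977778 ms; sum = 2.86739 ms.
Propagation delays (d/s per hop): 0.000163333, 2.22667, 0.000252381, 0.00183243 ms; sum = 2.22891 ms.
End-to-end = 5.096 ms.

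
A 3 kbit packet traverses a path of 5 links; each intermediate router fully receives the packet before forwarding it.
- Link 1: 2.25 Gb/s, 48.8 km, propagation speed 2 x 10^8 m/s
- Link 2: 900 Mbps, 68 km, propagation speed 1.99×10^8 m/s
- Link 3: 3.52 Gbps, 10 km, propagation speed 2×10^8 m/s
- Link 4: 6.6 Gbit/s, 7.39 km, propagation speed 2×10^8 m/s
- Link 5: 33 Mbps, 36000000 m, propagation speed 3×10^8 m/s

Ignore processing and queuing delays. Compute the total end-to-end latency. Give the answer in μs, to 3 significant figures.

121000 μs

L = 3000 bits.
Transmission delays (L/R per hop): 1.33333, 3.33333, 0.852273, 0.454545, 90.9091 μs; sum = 96.8826 μs.
Propagation delays (d/s per hop): 244, 341.709, 50, 36.95, 120000 μs; sum = 120673 μs.
End-to-end = 121000 μs.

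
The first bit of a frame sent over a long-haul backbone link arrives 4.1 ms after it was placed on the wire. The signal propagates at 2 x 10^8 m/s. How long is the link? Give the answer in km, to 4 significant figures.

d = s × t_prop = 200000000 × 0.0041 = 820.0 km.

820.0 km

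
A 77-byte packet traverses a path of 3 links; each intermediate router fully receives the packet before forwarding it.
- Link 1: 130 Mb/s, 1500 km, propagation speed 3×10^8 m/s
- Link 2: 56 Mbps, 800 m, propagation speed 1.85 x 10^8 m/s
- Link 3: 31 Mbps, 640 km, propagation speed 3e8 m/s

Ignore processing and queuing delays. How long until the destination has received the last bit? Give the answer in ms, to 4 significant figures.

L = 77 × 8 = 616 bits.
Transmission delays (L/R per hop): 0.00473846, 0.011, 0.019871 ms; sum = 0.0356094 ms.
Propagation delays (d/s per hop): 5, 0.00432432, 2.13333 ms; sum = 7.13766 ms.
End-to-end = 7.173 ms.

7.173 ms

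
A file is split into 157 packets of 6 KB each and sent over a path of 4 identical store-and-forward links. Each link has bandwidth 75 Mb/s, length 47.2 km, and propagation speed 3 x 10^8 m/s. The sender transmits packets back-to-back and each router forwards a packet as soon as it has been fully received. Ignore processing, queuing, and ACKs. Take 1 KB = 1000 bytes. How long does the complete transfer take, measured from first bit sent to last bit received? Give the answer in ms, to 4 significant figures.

Per-hop transmission t_tx = L/R = 48000/75000000 = 0.64 ms.
Per-hop propagation t_prop = 47200/300000000 = 0.157333 ms.
Pipeline fill: first packet needs 4·t_tx to clear all hops; remaining 156 packets each add one t_tx.
Total = (4+157-1)·t_tx + 4·t_prop = 160·0.64 + 4·0.157333 = 103.0 ms.

103.0 ms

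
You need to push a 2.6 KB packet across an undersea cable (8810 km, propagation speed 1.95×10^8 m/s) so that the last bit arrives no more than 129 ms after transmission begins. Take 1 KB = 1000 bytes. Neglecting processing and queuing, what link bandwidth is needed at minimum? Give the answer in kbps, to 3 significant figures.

248 kbps

L = 20800 bits.
Propagation delay = 8810000 / 195000000 = 45.1795 ms.
Transmission budget = 129 − 45.1795 = 83.8205 ms.
R ≥ L / t_tx = 20800 bits / 0.0838205 s = 248 kbps.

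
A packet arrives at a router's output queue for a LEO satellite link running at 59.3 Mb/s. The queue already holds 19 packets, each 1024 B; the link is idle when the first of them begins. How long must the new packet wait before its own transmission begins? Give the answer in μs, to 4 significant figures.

Each queued packet: L/R = 8192/59300000 = 138.145 μs.
19 queued → 2624.76 μs.
Queuing delay = 2625 μs.

2625 μs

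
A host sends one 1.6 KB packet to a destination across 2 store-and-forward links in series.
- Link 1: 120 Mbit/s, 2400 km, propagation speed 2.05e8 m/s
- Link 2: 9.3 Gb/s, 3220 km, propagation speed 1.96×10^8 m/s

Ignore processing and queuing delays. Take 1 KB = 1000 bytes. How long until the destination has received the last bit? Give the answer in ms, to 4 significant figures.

28.24 ms

L = 12800 bits.
Transmission delays (L/R per hop): 0.106667, 0.00137634 ms; sum = 0.108043 ms.
Propagation delays (d/s per hop): 11.7073, 16.4286 ms; sum = 28.1359 ms.
End-to-end = 28.24 ms.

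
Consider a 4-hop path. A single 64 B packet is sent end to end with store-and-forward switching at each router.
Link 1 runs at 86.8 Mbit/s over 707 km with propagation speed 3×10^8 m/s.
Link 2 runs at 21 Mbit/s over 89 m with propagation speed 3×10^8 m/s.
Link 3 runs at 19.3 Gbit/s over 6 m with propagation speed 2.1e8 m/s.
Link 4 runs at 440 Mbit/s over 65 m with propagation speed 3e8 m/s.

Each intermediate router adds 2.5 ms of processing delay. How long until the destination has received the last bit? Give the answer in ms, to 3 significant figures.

9.89 ms

L = 64 × 8 = 512 bits.
Transmission delays (L/R per hop): 0.00589862, 0.024381, 2.65285e-05, 0.00116364 ms; sum = 0.0314697 ms.
Propagation delays (d/s per hop): 2.35667, 0.000296667, 2.85714e-05, 0.000216667 ms; sum = 2.35721 ms.
Processing at 3 router(s): 3 × 2.5 ms = 7.5 ms.
End-to-end = 9.89 ms.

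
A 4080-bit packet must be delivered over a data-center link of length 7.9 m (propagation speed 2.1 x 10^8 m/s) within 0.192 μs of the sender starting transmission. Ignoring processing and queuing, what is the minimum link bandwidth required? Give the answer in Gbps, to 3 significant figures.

Propagation delay = 7.9 / 210000000 = 0.037619 μs.
Transmission budget = 0.192 − 0.037619 = 0.154381 μs.
R ≥ L / t_tx = 4080 bits / 1.54381e-07 s = 26.4 Gbps.

26.4 Gbps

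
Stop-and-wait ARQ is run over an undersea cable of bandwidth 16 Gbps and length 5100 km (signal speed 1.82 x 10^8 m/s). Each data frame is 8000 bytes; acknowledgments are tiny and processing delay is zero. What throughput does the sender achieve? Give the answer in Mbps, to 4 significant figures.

t_tx = L/R = 64000/16000000000 = 4e-06 s.
t_prop = 5100000/182000000 = 0.028022 s; RTT = 0.056044 s.
Cycle = t_tx + RTT = 0.056048 s.
Throughput = L / cycle = 64000 / 0.056048 = 1.142 Mbps.

1.142 Mbps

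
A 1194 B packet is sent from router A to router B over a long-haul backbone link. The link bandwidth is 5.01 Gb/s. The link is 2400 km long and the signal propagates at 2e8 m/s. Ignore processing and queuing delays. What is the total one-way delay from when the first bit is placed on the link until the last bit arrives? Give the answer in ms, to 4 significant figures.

12.00 ms

L = 1194 × 8 = 9552 bits.
Transmission delay = L/R = 9552 / 5010000000 = 0.00190659 ms.
Propagation delay = d/s = 2400000 m / 200000000 m/s = 12 ms.
Total = 12.00 ms.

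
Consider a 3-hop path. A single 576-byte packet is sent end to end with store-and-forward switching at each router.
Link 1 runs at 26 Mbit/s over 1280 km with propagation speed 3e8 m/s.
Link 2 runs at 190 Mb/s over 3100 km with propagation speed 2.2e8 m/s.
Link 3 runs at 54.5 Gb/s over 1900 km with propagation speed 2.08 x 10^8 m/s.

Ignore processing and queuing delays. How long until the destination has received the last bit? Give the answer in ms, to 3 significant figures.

27.7 ms

L = 576 × 8 = 4608 bits.
Transmission delays (L/R per hop): 0.177231, 0.0242526, 8.45505e-05 ms; sum = 0.201568 ms.
Propagation delays (d/s per hop): 4.26667, 14.0909, 9.13462 ms; sum = 27.4922 ms.
End-to-end = 27.7 ms.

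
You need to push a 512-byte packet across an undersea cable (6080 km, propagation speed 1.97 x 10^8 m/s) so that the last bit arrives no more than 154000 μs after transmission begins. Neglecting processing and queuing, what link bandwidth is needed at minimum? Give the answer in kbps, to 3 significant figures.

33.3 kbps

L = 4096 bits.
Propagation delay = 6080000 / 197000000 = 30862.9 μs.
Transmission budget = 154000 − 30862.9 = 123137 μs.
R ≥ L / t_tx = 4096 bits / 0.123137 s = 33.3 kbps.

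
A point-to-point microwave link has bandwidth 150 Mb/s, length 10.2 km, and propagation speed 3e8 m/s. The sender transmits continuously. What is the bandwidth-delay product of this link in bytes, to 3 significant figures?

Propagation delay = 10200 / 300000000 = 3.4e-05 s.
BDP = R × t_prop = 150000000 × 3.4e-05 = 5100 bits.
In bytes: 5100/8 = 638 bytes.

638 bytes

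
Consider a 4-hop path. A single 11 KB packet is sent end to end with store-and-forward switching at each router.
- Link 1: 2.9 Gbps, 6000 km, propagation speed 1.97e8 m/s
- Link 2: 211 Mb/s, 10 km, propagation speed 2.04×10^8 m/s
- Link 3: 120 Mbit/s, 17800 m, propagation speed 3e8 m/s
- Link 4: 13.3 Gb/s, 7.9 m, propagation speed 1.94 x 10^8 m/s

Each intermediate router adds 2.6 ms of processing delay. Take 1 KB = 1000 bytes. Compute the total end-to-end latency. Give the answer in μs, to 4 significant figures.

L = 88000 bits.
Transmission delays (L/R per hop): 30.3448, 417.062, 733.333, 6.61654 μs; sum = 1187.36 μs.
Propagation delays (d/s per hop): 30456.9, 49.0196, 59.3333, 0.0407216 μs; sum = 30565.2 μs.
Processing at 3 router(s): 3 × 2.6 ms = 7800 μs.
End-to-end = 39550 μs.

39550 μs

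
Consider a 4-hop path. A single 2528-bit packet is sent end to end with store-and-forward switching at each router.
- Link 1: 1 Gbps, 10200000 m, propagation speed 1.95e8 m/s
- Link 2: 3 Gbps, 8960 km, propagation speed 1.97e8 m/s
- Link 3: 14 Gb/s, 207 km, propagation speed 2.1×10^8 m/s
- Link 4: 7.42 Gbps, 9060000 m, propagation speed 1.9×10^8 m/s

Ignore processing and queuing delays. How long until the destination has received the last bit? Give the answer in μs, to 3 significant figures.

Transmission delays (L/R per hop): 2.528, 0.842667, 0.180571, 0.340701 μs; sum = 3.89194 μs.
Propagation delays (d/s per hop): 52307.7, 45482.2, 985.714, 47684.2 μs; sum = 146460 μs.
End-to-end = 146000 μs.

146000 μs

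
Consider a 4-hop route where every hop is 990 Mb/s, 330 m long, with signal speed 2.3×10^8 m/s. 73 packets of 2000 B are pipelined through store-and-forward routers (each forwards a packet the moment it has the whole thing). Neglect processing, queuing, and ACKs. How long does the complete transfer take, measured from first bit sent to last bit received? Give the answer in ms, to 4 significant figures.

1.234 ms

Per-hop transmission t_tx = L/R = 16000/990000000 = 0.0161616 ms.
Per-hop propagation t_prop = 330/2.3e+08 = 0.00143478 ms.
Pipeline fill: first packet needs 4·t_tx to clear all hops; remaining 72 packets each add one t_tx.
Total = (4+73-1)·t_tx + 4·t_prop = 76·0.0161616 + 4·0.00143478 = 1.234 ms.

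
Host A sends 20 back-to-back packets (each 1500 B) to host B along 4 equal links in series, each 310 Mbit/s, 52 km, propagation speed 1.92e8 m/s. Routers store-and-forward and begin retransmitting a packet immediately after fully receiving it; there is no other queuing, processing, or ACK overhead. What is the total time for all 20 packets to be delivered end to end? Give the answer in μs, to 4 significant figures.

1974 μs

Per-hop transmission t_tx = L/R = 12000/310000000 = 38.7097 μs.
Per-hop propagation t_prop = 52000/192000000 = 270.833 μs.
Pipeline fill: first packet needs 4·t_tx to clear all hops; remaining 19 packets each add one t_tx.
Total = (4+20-1)·t_tx + 4·t_prop = 23·38.7097 + 4·270.833 = 1974 μs.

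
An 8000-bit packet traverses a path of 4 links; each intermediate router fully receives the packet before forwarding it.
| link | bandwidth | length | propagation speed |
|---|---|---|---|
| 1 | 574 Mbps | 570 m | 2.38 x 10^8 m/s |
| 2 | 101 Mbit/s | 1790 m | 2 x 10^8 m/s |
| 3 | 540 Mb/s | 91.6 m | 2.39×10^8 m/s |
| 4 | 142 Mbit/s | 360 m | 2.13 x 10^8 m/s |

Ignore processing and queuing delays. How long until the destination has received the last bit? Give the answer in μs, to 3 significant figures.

Transmission delays (L/R per hop): 13.9373, 79.2079, 14.8148, 56.338 μs; sum = 164.298 μs.
Propagation delays (d/s per hop): 2.39496, 8.95, 0.383264, 1.69014 μs; sum = 13.4184 μs.
End-to-end = 178 μs.

178 μs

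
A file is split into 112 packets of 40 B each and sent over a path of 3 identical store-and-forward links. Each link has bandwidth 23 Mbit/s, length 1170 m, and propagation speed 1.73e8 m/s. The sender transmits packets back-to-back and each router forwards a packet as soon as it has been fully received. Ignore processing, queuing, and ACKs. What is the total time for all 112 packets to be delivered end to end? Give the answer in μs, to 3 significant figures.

Per-hop transmission t_tx = L/R = 320/23000000 = 13.913 μs.
Per-hop propagation t_prop = 1170/173000000 = 6.76301 μs.
Pipeline fill: first packet needs 3·t_tx to clear all hops; remaining 111 packets each add one t_tx.
Total = (3+112-1)·t_tx + 3·t_prop = 114·13.913 + 3·6.76301 = 1610 μs.

1610 μs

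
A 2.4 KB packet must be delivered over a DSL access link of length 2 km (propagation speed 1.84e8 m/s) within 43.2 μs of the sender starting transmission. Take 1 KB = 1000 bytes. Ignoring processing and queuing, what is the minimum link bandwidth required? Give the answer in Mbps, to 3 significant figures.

594 Mbps

L = 19200 bits.
Propagation delay = 2000 / 184000000 = 10.8696 μs.
Transmission budget = 43.2 − 10.8696 = 32.3304 μs.
R ≥ L / t_tx = 19200 bits / 3.23304e-05 s = 594 Mbps.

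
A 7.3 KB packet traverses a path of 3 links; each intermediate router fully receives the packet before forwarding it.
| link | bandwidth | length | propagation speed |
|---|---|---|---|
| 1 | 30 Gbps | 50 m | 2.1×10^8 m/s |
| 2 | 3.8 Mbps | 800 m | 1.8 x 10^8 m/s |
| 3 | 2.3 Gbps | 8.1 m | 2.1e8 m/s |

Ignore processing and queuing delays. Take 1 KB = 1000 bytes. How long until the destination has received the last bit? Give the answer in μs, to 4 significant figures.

L = 58400 bits.
Transmission delays (L/R per hop): 1.94667, 15368.4, 25.3913 μs; sum = 15395.8 μs.
Propagation delays (d/s per hop): 0.238095, 4.44444, 0.0385714 μs; sum = 4.72111 μs.
End-to-end = 15400 μs.

15400 μs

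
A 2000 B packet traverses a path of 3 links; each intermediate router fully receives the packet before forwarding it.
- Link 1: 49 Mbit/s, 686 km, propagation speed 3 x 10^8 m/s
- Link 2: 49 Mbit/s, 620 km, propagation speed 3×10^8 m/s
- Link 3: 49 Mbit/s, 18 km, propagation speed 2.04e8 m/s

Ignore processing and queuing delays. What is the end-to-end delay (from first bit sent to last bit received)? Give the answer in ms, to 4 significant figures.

L = 2000 × 8 = 16000 bits.
Transmission delay per hop = L/R = 16000/49000000 = 0.326531 ms; 3 hops → 0.979592 ms.
Propagation delays (d/s per hop): 2.28667, 2.06667, 0.0882353 ms; sum = 4.44157 ms.
End-to-end = 5.421 ms.

5.421 ms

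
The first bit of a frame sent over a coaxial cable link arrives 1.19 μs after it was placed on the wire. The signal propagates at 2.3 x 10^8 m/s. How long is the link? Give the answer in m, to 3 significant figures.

d = s × t_prop = 2.3e+08 × 1.19e-06 = 274 m.

274 m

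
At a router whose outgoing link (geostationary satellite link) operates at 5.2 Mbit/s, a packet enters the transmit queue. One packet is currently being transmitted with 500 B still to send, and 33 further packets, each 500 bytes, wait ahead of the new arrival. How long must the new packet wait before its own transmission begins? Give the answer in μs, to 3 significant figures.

26200 μs

Each queued packet: L/R = 4000/5200000 = 769.231 μs.
33 queued → 25384.6 μs.
Plus remaining 4000 bits of current packet: 769.231 μs.
Queuing delay = 26200 μs.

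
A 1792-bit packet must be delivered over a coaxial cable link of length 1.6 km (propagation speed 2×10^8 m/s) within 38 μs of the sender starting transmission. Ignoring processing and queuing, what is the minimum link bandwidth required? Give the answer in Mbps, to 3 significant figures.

59.7 Mbps

Propagation delay = 1600 / 200000000 = 8 μs.
Transmission budget = 38 − 8 = 30 μs.
R ≥ L / t_tx = 1792 bits / 3e-05 s = 59.7 Mbps.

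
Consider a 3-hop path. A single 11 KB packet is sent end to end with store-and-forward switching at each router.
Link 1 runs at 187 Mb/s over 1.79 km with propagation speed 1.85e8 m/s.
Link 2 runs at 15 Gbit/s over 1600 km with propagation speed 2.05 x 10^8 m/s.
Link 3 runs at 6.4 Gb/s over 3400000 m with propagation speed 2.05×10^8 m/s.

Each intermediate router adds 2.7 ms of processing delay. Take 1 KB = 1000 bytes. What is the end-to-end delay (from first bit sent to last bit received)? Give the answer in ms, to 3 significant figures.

30.3 ms

L = 88000 bits.
Transmission delays (L/R per hop): 0.470588, 0.00586667, 0.01375 ms; sum = 0.490205 ms.
Propagation delays (d/s per hop): 0.00967568, 7.80488, 16.5854 ms; sum = 24.3999 ms.
Processing at 2 router(s): 2 × 2.7 ms = 5.4 ms.
End-to-end = 30.3 ms.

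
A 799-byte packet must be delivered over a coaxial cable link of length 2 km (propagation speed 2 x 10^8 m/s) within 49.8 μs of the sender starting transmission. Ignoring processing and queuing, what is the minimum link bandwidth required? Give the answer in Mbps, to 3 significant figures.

161 Mbps

L = 6392 bits.
Propagation delay = 2000 / 200000000 = 10 μs.
Transmission budget = 49.8 − 10 = 39.8 μs.
R ≥ L / t_tx = 6392 bits / 3.98e-05 s = 161 Mbps.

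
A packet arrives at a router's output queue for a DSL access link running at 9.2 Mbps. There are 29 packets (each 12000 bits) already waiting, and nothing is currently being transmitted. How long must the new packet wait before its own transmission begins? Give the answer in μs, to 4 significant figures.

37830 μs

Each queued packet: L/R = 12000/9200000 = 1304.35 μs.
29 queued → 37826.1 μs.
Queuing delay = 37830 μs.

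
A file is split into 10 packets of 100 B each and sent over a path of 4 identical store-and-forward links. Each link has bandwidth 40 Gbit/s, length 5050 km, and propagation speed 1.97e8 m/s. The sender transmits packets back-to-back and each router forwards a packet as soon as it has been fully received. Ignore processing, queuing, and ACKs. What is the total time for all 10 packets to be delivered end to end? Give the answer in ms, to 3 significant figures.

Per-hop transmission t_tx = L/R = 800/40000000000 = 2e-05 ms.
Per-hop propagation t_prop = 5050000/197000000 = 25.6345 ms.
Pipeline fill: first packet needs 4·t_tx to clear all hops; remaining 9 packets each add one t_tx.
Total = (4+10-1)·t_tx + 4·t_prop = 13·2e-05 + 4·25.6345 = 103 ms.

103 ms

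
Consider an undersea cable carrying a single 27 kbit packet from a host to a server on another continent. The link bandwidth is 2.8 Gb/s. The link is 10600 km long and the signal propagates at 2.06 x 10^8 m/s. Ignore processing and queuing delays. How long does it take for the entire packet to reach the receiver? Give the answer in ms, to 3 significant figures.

51.5 ms

L = 27000 bits.
Transmission delay = L/R = 27000 / 2800000000 = 0.00964286 ms.
Propagation delay = d/s = 10600000 m / 206000000 m/s = 51.4563 ms.
Total = 51.5 ms.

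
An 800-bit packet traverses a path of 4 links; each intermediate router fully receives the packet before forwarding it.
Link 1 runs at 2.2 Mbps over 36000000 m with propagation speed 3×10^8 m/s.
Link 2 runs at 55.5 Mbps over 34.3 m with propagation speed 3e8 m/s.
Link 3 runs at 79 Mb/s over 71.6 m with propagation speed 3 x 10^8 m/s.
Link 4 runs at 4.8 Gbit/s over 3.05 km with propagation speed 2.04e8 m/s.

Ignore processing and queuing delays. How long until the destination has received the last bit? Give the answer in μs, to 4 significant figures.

Transmission delays (L/R per hop): 363.636, 14.4144, 10.1266, 0.166667 μs; sum = 388.344 μs.
Propagation delays (d/s per hop): 120000, 0.114333, 0.238667, 14.951 μs; sum = 120015 μs.
End-to-end = 120400 μs.

120400 μs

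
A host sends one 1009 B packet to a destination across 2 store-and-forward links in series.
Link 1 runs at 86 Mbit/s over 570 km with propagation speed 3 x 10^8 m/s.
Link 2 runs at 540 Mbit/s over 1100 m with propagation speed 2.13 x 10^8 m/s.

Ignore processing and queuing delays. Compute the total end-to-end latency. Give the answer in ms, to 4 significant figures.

2.014 ms

L = 1009 × 8 = 8072 bits.
Transmission delays (L/R per hop): 0.0938605, 0.0149481 ms; sum = 0.108809 ms.
Propagation delays (d/s per hop): 1.9, 0.00516432 ms; sum = 1.90516 ms.
End-to-end = 2.014 ms.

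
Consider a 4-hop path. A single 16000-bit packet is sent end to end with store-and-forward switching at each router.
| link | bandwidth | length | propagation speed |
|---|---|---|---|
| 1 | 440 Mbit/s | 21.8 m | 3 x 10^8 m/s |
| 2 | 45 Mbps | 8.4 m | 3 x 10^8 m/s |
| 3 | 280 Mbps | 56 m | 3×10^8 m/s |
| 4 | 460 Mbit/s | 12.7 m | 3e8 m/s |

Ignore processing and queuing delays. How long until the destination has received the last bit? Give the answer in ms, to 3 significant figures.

Transmission delays (L/R per hop): 0.0363636, 0.355556, 0.0571429, 0.0347826 ms; sum = 0.483845 ms.
Propagation delays (d/s per hop): 7.26667e-05, 2.8e-05, 0.000186667, 4.23333e-05 ms; sum = 0.000329667 ms.
End-to-end = 0.484 ms.

0.484 ms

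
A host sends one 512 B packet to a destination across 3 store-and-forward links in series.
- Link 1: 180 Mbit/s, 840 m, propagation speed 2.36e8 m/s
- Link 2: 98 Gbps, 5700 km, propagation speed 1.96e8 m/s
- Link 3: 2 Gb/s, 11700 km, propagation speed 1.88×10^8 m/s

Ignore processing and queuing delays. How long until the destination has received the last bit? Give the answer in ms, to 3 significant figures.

L = 512 × 8 = 4096 bits.
Transmission delays (L/R per hop): 0.0227556, 4.17959e-05, 0.002048 ms; sum = 0.0248454 ms.
Propagation delays (d/s per hop): 0.00355932, 29.0816, 62.234 ms; sum = 91.3192 ms.
End-to-end = 91.3 ms.

91.3 ms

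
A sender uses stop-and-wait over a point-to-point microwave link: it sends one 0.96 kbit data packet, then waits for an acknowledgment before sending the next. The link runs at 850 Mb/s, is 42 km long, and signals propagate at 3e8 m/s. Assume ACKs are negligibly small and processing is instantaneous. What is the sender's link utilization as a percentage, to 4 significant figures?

0.4017 %

t_tx = L/R = 960/850000000 = 1.12941e-06 s.
t_prop = 42000/300000000 = 0.00014 s; RTT = 0.00028 s.
Cycle = t_tx + RTT = 0.000281129 s.
Utilization = t_tx / cycle = 1.12941e-06/0.000281129 = 0.4017 %.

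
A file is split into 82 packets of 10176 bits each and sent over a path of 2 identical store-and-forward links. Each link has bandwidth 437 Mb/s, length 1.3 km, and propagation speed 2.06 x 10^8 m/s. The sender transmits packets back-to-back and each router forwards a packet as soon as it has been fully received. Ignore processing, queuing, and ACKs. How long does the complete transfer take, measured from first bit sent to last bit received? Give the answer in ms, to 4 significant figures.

Per-hop transmission t_tx = L/R = 10176/437000000 = 0.023286 ms.
Per-hop propagation t_prop = 1300/206000000 = 0.00631068 ms.
Pipeline fill: first packet needs 2·t_tx to clear all hops; remaining 81 packets each add one t_tx.
Total = (2+82-1)·t_tx + 2·t_prop = 83·0.023286 + 2·0.00631068 = 1.945 ms.

1.945 ms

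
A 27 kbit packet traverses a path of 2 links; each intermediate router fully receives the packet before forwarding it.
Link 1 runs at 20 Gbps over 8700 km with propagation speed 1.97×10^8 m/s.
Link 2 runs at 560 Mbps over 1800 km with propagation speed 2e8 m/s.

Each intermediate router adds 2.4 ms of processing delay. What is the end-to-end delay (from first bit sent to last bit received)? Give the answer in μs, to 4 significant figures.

L = 27000 bits.
Transmission delays (L/R per hop): 1.35, 48.2143 μs; sum = 49.5643 μs.
Propagation delays (d/s per hop): 44162.4, 9000 μs; sum = 53162.4 μs.
Processing at 1 router(s): 1 × 2.4 ms = 2400 μs.
End-to-end = 55610 μs.

55610 μs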